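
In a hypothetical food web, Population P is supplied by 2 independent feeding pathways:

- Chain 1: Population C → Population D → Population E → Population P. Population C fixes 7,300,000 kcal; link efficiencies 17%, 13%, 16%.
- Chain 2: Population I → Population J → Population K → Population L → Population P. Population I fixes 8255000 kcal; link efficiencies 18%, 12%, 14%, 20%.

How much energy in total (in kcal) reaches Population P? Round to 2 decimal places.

Chain 1: 7300000 × 0.17 × 0.13 × 0.16 = 25812.8 kcal
Chain 2: 8255000 × 0.18 × 0.12 × 0.14 × 0.2 = 4992.624 kcal
Total at Population P: 25812.8 + 4992.624 = 30805.424 kcal

30805.42 kcal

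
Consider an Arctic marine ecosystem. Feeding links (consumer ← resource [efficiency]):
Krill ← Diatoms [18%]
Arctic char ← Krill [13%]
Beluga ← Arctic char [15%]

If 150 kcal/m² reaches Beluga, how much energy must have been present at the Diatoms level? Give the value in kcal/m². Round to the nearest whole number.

42735 kcal/m²

Cumulative transfer efficiency: 0.18 × 0.13 × 0.15 = 0.00351
Diatoms energy = 150 / 0.00351 = 42735 kcal/m²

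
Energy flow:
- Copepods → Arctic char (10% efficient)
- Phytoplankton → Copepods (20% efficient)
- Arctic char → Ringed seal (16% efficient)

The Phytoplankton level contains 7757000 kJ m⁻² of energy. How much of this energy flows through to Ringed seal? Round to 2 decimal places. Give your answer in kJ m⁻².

24822.40 kJ m⁻²

Copepods: 7757000 × 0.2 = 1551400 kJ m⁻²
Arctic char: 1551400 × 0.1 = 155140 kJ m⁻²
Ringed seal: 155140 × 0.16 = 24822.4 kJ m⁻²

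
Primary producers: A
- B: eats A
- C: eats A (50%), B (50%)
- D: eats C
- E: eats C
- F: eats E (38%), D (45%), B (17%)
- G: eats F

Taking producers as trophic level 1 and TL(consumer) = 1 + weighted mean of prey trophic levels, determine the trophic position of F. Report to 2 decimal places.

B: 1 + 1 = 2
C: 1 + (0.5×1 + 0.5×2) = 2.5
D: 1 + 2.5 = 3.5
E: 1 + 2.5 = 3.5
F: 1 + (0.38×3.5 + 0.45×3.5 + 0.17×2) = 4.245
G: 1 + 4.245 = 5.245

4.25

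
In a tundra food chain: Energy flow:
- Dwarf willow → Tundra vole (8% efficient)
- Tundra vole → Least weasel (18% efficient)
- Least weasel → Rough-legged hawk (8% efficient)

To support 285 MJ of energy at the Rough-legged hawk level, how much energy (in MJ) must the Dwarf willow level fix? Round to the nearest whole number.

247396 MJ

Cumulative transfer efficiency: 0.08 × 0.18 × 0.08 = 0.001152
Dwarf willow energy = 285 / 0.001152 = 247396 MJ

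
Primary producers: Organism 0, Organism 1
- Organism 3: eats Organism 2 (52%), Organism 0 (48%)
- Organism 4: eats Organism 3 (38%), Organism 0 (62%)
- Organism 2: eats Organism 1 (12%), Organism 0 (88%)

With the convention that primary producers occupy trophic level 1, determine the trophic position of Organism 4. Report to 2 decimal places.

Organism 2: 1 + (0.12×1 + 0.88×1) = 2
Organism 3: 1 + (0.52×2 + 0.48×1) = 2.52
Organism 4: 1 + (0.38×2.52 + 0.62×1) = 2.5776

2.58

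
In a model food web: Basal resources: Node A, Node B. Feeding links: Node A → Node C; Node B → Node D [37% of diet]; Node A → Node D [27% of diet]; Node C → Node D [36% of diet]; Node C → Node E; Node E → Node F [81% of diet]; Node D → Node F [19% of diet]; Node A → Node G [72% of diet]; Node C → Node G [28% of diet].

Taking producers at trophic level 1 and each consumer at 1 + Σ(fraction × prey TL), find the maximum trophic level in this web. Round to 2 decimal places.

3.88

Node C: 1 + 1 = 2
Node D: 1 + (0.37×1 + 0.27×1 + 0.36×2) = 2.36
Node E: 1 + 2 = 3
Node F: 1 + (0.81×3 + 0.19×2.36) = 3.8784
Node G: 1 + (0.72×1 + 0.28×2) = 2.28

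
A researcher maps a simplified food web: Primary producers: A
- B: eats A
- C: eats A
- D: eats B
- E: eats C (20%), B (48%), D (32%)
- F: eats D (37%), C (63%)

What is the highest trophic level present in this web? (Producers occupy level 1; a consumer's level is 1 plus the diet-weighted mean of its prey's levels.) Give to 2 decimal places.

B: 1 + 1 = 2
C: 1 + 1 = 2
D: 1 + 2 = 3
E: 1 + (0.2×2 + 0.48×2 + 0.32×3) = 3.32
F: 1 + (0.37×3 + 0.63×2) = 3.37

3.37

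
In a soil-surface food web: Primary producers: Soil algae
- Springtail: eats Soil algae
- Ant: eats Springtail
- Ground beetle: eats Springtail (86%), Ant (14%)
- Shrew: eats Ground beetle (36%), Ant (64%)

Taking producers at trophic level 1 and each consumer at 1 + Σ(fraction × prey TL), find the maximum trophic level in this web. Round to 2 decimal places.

Springtail: 1 + 1 = 2
Ant: 1 + 2 = 3
Ground beetle: 1 + (0.86×2 + 0.14×3) = 3.14
Shrew: 1 + (0.36×3.14 + 0.64×3) = 4.0504

4.05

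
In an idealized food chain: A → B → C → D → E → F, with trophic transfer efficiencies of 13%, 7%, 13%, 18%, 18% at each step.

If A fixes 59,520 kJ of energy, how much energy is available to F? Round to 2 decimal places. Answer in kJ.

B: 59520 × 0.13 = 7737.6 kJ
C: 7737.6 × 0.07 = 541.632 kJ
D: 541.632 × 0.13 = 70.41216 kJ
E: 70.41216 × 0.18 = 12.6741888 kJ
F: 12.6741888 × 0.18 = 2.281353984 kJ

2.28 kJ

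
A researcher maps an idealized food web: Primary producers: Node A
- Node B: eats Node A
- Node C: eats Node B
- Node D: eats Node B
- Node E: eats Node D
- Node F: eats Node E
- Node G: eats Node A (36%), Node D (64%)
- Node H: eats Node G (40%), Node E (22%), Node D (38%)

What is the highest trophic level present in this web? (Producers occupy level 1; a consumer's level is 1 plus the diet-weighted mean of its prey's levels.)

Node B: 1 + 1 = 2
Node C: 1 + 2 = 3
Node D: 1 + 2 = 3
Node E: 1 + 3 = 4
Node F: 1 + 4 = 5
Node G: 1 + (0.36×1 + 0.64×3) = 3.28
Node H: 1 + (0.4×3.28 + 0.22×4 + 0.38×3) = 4.332

5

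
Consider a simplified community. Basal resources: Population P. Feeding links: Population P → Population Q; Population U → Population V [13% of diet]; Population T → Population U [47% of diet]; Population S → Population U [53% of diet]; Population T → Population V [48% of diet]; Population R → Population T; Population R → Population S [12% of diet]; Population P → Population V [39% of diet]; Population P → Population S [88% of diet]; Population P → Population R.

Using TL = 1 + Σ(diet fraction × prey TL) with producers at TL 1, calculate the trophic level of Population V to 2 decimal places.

3.29

Population Q: 1 + 1 = 2
Population R: 1 + 1 = 2
Population S: 1 + (0.12×2 + 0.88×1) = 2.12
Population T: 1 + 2 = 3
Population U: 1 + (0.53×2.12 + 0.47×3) = 3.5336
Population V: 1 + (0.48×3 + 0.39×1 + 0.13×3.5336) = 3.289368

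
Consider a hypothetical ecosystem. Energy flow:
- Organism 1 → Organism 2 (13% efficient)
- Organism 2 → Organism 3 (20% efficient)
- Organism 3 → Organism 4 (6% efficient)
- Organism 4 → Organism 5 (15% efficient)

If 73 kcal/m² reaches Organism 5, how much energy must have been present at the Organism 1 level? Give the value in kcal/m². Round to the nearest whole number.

311966 kcal/m²

Cumulative transfer efficiency: 0.13 × 0.2 × 0.06 × 0.15 = 0.000234
Organism 1 energy = 73 / 0.000234 = 311966 kcal/m²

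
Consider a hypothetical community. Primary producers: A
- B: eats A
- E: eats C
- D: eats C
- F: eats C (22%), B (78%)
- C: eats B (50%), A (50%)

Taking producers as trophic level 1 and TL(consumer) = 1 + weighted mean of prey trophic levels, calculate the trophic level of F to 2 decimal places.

B: 1 + 1 = 2
C: 1 + (0.5×2 + 0.5×1) = 2.5
D: 1 + 2.5 = 3.5
E: 1 + 2.5 = 3.5
F: 1 + (0.22×2.5 + 0.78×2) = 3.11

3.11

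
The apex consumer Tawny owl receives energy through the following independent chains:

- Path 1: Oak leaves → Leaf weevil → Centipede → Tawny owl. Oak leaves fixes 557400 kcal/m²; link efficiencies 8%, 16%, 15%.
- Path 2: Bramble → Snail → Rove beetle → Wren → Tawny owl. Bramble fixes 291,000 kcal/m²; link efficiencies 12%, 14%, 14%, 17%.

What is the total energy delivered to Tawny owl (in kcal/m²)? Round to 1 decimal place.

1186.6 kcal/m²

Path 1: 557400 × 0.08 × 0.16 × 0.15 = 1070.208 kcal/m²
Path 2: 291000 × 0.12 × 0.14 × 0.14 × 0.17 = 116.35344 kcal/m²
Total at Tawny owl: 1070.208 + 116.35344 = 1186.56144 kcal/m²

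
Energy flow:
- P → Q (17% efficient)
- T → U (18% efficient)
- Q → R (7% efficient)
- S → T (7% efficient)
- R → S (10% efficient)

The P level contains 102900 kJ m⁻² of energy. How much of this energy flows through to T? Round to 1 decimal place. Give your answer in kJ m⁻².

8.6 kJ m⁻²

Q: 102900 × 0.17 = 17493 kJ m⁻²
R: 17493 × 0.07 = 1224.51 kJ m⁻²
S: 1224.51 × 0.1 = 122.451 kJ m⁻²
T: 122.451 × 0.07 = 8.57157 kJ m⁻²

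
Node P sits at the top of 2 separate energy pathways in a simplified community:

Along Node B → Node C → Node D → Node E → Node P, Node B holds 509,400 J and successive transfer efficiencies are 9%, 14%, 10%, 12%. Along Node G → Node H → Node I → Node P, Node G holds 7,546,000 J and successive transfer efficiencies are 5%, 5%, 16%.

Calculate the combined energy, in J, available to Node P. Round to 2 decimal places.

3095.42 J

Via Node B: 509400 × 0.09 × 0.14 × 0.1 × 0.12 = 77.02128 J
Via Node G: 7546000 × 0.05 × 0.05 × 0.16 = 3018.4 J
Total at Node P: 77.02128 + 3018.4 = 3095.42128 J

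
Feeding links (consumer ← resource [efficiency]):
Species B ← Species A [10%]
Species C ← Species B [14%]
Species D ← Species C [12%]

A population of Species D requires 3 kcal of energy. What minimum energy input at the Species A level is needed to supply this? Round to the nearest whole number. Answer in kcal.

1786 kcal

Cumulative transfer efficiency: 0.1 × 0.14 × 0.12 = 0.00168
Species A energy = 3 / 0.00168 = 1786 kcal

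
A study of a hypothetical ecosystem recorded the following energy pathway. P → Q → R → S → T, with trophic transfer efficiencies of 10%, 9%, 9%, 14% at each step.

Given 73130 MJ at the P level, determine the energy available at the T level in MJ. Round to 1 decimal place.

Q: 73130 × 0.1 = 7313 MJ
R: 7313 × 0.09 = 658.17 MJ
S: 658.17 × 0.09 = 59.2353 MJ
T: 59.2353 × 0.14 = 8.292942 MJ

8.3 MJ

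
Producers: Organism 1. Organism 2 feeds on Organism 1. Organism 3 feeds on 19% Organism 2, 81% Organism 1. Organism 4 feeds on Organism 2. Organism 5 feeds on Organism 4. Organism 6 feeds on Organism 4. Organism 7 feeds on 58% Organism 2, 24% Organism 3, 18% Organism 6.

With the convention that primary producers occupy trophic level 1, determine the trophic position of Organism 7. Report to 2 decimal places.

3.41

Organism 2: 1 + 1 = 2
Organism 3: 1 + (0.19×2 + 0.81×1) = 2.19
Organism 4: 1 + 2 = 3
Organism 5: 1 + 3 = 4
Organism 6: 1 + 3 = 4
Organism 7: 1 + (0.58×2 + 0.24×2.19 + 0.18×4) = 3.4056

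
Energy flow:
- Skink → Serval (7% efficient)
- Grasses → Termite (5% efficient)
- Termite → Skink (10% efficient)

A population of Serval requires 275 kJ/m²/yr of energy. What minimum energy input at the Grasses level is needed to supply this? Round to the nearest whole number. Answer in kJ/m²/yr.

Cumulative transfer efficiency: 0.05 × 0.1 × 0.07 = 0.00035
Grasses energy = 275 / 0.00035 = 785714 kJ/m²/yr

785714 kJ/m²/yr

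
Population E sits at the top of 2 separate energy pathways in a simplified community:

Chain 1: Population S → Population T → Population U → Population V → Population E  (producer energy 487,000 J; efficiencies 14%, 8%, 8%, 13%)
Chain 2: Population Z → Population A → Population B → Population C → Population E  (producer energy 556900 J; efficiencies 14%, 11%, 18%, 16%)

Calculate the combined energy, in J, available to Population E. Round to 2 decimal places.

Chain 1: 487000 × 0.14 × 0.08 × 0.08 × 0.13 = 56.72576 J
Chain 2: 556900 × 0.14 × 0.11 × 0.18 × 0.16 = 246.996288 J
Total at Population E: 56.72576 + 246.996288 = 303.722048 J

303.72 J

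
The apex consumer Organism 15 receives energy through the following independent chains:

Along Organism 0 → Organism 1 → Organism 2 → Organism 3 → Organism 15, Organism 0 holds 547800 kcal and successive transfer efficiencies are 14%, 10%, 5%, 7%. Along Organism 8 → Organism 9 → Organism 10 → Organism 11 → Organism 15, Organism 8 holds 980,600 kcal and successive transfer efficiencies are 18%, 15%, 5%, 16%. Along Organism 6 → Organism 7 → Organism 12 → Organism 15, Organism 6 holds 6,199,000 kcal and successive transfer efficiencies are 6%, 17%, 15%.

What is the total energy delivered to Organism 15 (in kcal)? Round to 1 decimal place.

Via Organism 0: 547800 × 0.14 × 0.1 × 0.05 × 0.07 = 26.8422 kcal
Via Organism 8: 980600 × 0.18 × 0.15 × 0.05 × 0.16 = 211.8096 kcal
Via Organism 6: 6199000 × 0.06 × 0.17 × 0.15 = 9484.47 kcal
Total at Organism 15: 26.8422 + 211.8096 + 9484.47 = 9723.1218 kcal

9723.1 kcal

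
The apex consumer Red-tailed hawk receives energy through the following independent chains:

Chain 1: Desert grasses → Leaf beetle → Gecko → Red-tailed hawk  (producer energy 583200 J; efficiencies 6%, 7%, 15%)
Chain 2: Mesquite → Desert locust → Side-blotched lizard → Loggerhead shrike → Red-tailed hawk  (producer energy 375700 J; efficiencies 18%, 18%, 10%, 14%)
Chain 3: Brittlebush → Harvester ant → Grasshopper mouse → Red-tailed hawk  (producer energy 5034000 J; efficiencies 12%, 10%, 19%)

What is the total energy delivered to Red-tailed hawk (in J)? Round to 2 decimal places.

12015.35 J

Chain 1: 583200 × 0.06 × 0.07 × 0.15 = 367.416 J
Chain 2: 375700 × 0.18 × 0.18 × 0.1 × 0.14 = 170.41752 J
Chain 3: 5034000 × 0.12 × 0.1 × 0.19 = 11477.52 J
Total at Red-tailed hawk: 367.416 + 170.41752 + 11477.52 = 12015.35352 J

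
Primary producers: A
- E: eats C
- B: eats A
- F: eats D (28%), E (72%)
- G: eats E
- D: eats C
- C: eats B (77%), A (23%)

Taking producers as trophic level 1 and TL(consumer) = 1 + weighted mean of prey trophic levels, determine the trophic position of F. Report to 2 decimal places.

B: 1 + 1 = 2
C: 1 + (0.77×2 + 0.23×1) = 2.77
D: 1 + 2.77 = 3.77
E: 1 + 2.77 = 3.77
F: 1 + (0.28×3.77 + 0.72×3.77) = 4.77
G: 1 + 3.77 = 4.77

4.77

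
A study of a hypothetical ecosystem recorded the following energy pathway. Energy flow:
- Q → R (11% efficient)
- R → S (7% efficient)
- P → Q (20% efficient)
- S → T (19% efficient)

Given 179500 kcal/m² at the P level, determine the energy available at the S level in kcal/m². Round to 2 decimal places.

276.43 kcal/m²

Q: 179500 × 0.2 = 35900 kcal/m²
R: 35900 × 0.11 = 3949 kcal/m²
S: 3949 × 0.07 = 276.43 kcal/m²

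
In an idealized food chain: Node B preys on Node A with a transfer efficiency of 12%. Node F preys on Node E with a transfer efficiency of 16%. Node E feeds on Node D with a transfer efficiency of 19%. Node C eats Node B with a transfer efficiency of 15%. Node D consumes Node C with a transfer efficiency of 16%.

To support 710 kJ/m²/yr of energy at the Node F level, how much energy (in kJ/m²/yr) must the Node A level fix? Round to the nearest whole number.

8109466 kJ/m²/yr

Cumulative transfer efficiency: 0.12 × 0.15 × 0.16 × 0.19 × 0.16 = 0.000087552
Node A energy = 710 / 0.000087552 = 8109466 kJ/m²/yr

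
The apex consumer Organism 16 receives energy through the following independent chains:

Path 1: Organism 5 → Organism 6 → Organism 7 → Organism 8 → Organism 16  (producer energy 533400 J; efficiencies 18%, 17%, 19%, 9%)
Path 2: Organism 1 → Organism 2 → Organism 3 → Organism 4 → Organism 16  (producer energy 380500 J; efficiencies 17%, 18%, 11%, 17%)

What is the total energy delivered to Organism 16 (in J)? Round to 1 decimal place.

496.8 J

Path 1: 533400 × 0.18 × 0.17 × 0.19 × 0.09 = 279.106884 J
Path 2: 380500 × 0.17 × 0.18 × 0.11 × 0.17 = 217.72971 J
Total at Organism 16: 279.106884 + 217.72971 = 496.836594 J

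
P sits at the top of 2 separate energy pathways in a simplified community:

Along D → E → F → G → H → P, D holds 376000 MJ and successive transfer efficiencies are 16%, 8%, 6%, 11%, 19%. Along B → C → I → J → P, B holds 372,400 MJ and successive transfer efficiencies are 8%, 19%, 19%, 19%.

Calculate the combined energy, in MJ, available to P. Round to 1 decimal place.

210.4 MJ

Via D: 376000 × 0.16 × 0.08 × 0.06 × 0.11 × 0.19 = 6.0352512 MJ
Via B: 372400 × 0.08 × 0.19 × 0.19 × 0.19 = 204.343328 MJ
Total at P: 6.0352512 + 204.343328 = 210.3785792 MJ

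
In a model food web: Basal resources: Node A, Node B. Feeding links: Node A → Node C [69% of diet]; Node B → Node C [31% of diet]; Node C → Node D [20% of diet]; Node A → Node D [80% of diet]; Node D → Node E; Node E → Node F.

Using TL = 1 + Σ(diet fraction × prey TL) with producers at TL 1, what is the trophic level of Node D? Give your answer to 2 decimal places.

Node C: 1 + (0.69×1 + 0.31×1) = 2
Node D: 1 + (0.2×2 + 0.8×1) = 2.2
Node E: 1 + 2.2 = 3.2
Node F: 1 + 3.2 = 4.2

2.20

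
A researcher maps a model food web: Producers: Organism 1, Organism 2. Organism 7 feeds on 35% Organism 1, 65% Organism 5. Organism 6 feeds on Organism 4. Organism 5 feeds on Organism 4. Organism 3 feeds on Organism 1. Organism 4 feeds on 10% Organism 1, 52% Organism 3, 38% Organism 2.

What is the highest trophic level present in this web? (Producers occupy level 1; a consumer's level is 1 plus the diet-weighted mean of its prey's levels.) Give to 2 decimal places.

3.64

Organism 3: 1 + 1 = 2
Organism 4: 1 + (0.1×1 + 0.52×2 + 0.38×1) = 2.52
Organism 5: 1 + 2.52 = 3.52
Organism 6: 1 + 2.52 = 3.52
Organism 7: 1 + (0.35×1 + 0.65×3.52) = 3.638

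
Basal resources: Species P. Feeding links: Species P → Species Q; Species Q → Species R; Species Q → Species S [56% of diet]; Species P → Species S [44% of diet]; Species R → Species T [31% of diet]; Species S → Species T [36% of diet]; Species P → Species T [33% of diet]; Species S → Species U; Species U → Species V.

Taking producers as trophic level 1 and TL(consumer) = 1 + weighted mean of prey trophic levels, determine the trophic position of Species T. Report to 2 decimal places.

3.18

Species Q: 1 + 1 = 2
Species R: 1 + 2 = 3
Species S: 1 + (0.56×2 + 0.44×1) = 2.56
Species T: 1 + (0.31×3 + 0.36×2.56 + 0.33×1) = 3.1816
Species U: 1 + 2.56 = 3.56
Species V: 1 + 3.56 = 4.56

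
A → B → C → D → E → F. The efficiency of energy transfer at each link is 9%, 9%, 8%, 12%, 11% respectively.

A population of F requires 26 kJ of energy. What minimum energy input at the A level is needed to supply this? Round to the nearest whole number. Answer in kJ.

3039656 kJ

Cumulative transfer efficiency: 0.09 × 0.09 × 0.08 × 0.12 × 0.11 = 0.0000085536
A energy = 26 / 0.0000085536 = 3039656 kJ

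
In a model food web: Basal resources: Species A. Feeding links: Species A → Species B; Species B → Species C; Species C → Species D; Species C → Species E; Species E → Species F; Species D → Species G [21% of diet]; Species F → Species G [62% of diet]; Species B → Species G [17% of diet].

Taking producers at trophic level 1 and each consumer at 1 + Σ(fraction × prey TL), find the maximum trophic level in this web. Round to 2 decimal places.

5.28

Species B: 1 + 1 = 2
Species C: 1 + 2 = 3
Species D: 1 + 3 = 4
Species E: 1 + 3 = 4
Species F: 1 + 4 = 5
Species G: 1 + (0.21×4 + 0.62×5 + 0.17×2) = 5.28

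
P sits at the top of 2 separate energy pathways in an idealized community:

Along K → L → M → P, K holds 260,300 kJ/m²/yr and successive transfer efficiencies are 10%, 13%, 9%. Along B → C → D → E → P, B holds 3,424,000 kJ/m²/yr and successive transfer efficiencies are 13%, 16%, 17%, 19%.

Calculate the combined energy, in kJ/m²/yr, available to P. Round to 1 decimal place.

2604.9 kJ/m²/yr

Via K: 260300 × 0.1 × 0.13 × 0.09 = 304.551 kJ/m²/yr
Via B: 3424000 × 0.13 × 0.16 × 0.17 × 0.19 = 2300.38016 kJ/m²/yr
Total at P: 304.551 + 2300.38016 = 2604.93116 kJ/m²/yr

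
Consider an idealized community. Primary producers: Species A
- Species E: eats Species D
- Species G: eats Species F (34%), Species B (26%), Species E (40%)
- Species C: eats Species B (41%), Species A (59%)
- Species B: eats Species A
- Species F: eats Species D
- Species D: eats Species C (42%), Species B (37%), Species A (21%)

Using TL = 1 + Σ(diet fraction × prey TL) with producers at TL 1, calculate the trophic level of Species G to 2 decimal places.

4.45

Species B: 1 + 1 = 2
Species C: 1 + (0.41×2 + 0.59×1) = 2.41
Species D: 1 + (0.42×2.41 + 0.37×2 + 0.21×1) = 2.9622
Species E: 1 + 2.9622 = 3.9622
Species F: 1 + 2.9622 = 3.9622
Species G: 1 + (0.34×3.9622 + 0.26×2 + 0.4×3.9622) = 4.452028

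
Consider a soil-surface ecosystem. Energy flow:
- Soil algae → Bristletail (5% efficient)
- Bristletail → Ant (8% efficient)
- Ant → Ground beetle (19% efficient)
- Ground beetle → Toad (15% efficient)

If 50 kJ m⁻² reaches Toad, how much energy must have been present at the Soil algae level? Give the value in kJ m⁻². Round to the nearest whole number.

Cumulative transfer efficiency: 0.05 × 0.08 × 0.19 × 0.15 = 0.000114
Soil algae energy = 50 / 0.000114 = 438596 kJ m⁻²

438596 kJ m⁻²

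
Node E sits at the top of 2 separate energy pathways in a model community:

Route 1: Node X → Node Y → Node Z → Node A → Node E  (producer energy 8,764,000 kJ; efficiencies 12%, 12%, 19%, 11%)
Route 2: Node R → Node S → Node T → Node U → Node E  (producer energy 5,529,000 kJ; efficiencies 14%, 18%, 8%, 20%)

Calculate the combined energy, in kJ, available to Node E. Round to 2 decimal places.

4866.91 kJ

Route 1: 8764000 × 0.12 × 0.12 × 0.19 × 0.11 = 2637.61344 kJ
Route 2: 5529000 × 0.14 × 0.18 × 0.08 × 0.2 = 2229.2928 kJ
Total at Node E: 2637.61344 + 2229.2928 = 4866.90624 kJ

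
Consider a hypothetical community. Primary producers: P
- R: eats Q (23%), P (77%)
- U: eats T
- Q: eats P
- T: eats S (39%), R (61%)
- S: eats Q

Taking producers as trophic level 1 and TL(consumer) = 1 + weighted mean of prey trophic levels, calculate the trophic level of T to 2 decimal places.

3.53

Q: 1 + 1 = 2
R: 1 + (0.23×2 + 0.77×1) = 2.23
S: 1 + 2 = 3
T: 1 + (0.39×3 + 0.61×2.23) = 3.5303
U: 1 + 3.5303 = 4.5303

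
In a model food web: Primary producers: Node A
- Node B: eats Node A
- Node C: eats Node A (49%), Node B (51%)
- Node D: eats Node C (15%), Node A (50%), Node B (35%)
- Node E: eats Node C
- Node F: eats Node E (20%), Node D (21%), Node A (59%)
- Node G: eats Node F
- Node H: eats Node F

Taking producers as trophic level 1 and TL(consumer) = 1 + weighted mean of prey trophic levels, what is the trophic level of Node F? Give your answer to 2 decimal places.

2.83

Node B: 1 + 1 = 2
Node C: 1 + (0.49×1 + 0.51×2) = 2.51
Node D: 1 + (0.15×2.51 + 0.5×1 + 0.35×2) = 2.5765
Node E: 1 + 2.51 = 3.51
Node F: 1 + (0.2×3.51 + 0.21×2.5765 + 0.59×1) = 2.833065
Node G: 1 + 2.833065 = 3.833065
Node H: 1 + 2.833065 = 3.833065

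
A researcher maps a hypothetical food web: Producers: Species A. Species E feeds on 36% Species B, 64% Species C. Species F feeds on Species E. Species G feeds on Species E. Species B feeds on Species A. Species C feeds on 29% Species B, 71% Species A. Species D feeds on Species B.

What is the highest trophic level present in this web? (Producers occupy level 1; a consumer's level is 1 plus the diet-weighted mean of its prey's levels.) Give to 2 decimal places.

4.19

Species B: 1 + 1 = 2
Species C: 1 + (0.29×2 + 0.71×1) = 2.29
Species D: 1 + 2 = 3
Species E: 1 + (0.36×2 + 0.64×2.29) = 3.1856
Species F: 1 + 3.1856 = 4.1856
Species G: 1 + 3.1856 = 4.1856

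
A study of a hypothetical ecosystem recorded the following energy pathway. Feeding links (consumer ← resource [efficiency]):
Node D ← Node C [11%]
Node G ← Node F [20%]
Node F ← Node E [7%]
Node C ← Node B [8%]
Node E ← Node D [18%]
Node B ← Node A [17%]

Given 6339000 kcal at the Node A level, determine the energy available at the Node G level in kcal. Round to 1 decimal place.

Node B: 6339000 × 0.17 = 1077630 kcal
Node C: 1077630 × 0.08 = 86210.4 kcal
Node D: 86210.4 × 0.11 = 9483.144 kcal
Node E: 9483.144 × 0.18 = 1706.96592 kcal
Node F: 1706.96592 × 0.07 = 119.4876144 kcal
Node G: 119.4876144 × 0.2 = 23.89752288 kcal

23.9 kcal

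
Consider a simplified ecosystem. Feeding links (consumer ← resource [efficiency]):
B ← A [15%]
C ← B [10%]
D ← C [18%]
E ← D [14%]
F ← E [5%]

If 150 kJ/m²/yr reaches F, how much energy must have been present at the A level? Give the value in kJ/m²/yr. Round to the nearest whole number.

Cumulative transfer efficiency: 0.15 × 0.1 × 0.18 × 0.14 × 0.05 = 0.0000189
A energy = 150 / 0.0000189 = 7936508 kJ/m²/yr

7936508 kJ/m²/yr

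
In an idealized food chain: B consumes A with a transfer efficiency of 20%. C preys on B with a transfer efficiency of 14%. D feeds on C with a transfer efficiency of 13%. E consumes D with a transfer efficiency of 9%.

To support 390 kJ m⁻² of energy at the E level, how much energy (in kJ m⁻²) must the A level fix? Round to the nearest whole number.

1190476 kJ m⁻²

Cumulative transfer efficiency: 0.2 × 0.14 × 0.13 × 0.09 = 0.0003276
A energy = 390 / 0.0003276 = 1190476 kJ m⁻²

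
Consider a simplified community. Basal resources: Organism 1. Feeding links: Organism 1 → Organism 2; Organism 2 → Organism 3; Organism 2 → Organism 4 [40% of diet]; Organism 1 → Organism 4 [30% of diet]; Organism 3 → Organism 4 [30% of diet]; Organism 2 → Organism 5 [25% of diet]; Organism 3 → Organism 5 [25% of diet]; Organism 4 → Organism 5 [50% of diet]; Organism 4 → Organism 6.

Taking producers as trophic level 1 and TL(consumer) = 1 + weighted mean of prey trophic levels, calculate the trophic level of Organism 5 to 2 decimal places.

Organism 2: 1 + 1 = 2
Organism 3: 1 + 2 = 3
Organism 4: 1 + (0.4×2 + 0.3×1 + 0.3×3) = 3
Organism 5: 1 + (0.25×2 + 0.25×3 + 0.5×3) = 3.75
Organism 6: 1 + 3 = 4

3.75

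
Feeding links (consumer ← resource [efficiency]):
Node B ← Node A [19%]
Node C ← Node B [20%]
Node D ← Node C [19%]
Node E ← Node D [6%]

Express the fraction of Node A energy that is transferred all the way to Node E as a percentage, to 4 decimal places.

0.0433%

Product of link efficiencies: 0.19 × 0.2 × 0.19 × 0.06 = 0.0004332
As a percentage: 0.0004332 × 100 = 0.0433%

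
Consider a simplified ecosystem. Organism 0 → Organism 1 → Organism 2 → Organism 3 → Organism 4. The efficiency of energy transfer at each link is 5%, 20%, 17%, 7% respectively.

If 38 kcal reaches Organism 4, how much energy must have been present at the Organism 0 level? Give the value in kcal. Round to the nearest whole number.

319328 kcal

Cumulative transfer efficiency: 0.05 × 0.2 × 0.17 × 0.07 = 0.000119
Organism 0 energy = 38 / 0.000119 = 319328 kcal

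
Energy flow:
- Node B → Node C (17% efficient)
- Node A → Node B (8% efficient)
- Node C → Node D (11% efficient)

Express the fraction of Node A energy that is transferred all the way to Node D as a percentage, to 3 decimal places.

Product of link efficiencies: 0.08 × 0.17 × 0.11 = 0.001496
As a percentage: 0.001496 × 100 = 0.150%

0.150%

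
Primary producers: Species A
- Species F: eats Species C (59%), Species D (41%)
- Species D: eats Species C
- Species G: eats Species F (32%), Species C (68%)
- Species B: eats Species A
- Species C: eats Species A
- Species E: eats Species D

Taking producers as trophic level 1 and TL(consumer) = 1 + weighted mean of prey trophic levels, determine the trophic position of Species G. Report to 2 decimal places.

3.45

Species B: 1 + 1 = 2
Species C: 1 + 1 = 2
Species D: 1 + 2 = 3
Species E: 1 + 3 = 4
Species F: 1 + (0.59×2 + 0.41×3) = 3.41
Species G: 1 + (0.32×3.41 + 0.68×2) = 3.4512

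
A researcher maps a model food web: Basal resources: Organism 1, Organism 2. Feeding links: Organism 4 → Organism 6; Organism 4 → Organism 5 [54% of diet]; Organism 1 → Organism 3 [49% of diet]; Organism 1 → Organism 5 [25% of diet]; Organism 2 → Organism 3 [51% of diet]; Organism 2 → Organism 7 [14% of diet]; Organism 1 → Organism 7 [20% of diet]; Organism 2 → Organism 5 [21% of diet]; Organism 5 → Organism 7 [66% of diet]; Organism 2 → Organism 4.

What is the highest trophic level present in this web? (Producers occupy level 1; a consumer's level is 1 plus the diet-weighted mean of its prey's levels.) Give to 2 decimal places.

3.02

Organism 3: 1 + (0.49×1 + 0.51×1) = 2
Organism 4: 1 + 1 = 2
Organism 5: 1 + (0.25×1 + 0.54×2 + 0.21×1) = 2.54
Organism 6: 1 + 2 = 3
Organism 7: 1 + (0.2×1 + 0.66×2.54 + 0.14×1) = 3.0164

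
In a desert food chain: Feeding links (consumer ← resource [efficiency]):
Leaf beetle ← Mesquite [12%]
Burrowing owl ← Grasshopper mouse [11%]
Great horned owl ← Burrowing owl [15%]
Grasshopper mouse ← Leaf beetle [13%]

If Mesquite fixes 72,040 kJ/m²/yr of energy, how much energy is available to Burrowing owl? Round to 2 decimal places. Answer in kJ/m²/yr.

123.62 kJ/m²/yr

Leaf beetle: 72040 × 0.12 = 8644.8 kJ/m²/yr
Grasshopper mouse: 8644.8 × 0.13 = 1123.824 kJ/m²/yr
Burrowing owl: 1123.824 × 0.11 = 123.62064 kJ/m²/yr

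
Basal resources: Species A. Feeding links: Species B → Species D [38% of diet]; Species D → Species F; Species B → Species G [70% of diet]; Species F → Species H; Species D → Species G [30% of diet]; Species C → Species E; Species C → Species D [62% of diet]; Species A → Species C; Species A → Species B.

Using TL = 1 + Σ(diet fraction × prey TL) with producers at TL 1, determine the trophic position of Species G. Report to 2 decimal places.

Species B: 1 + 1 = 2
Species C: 1 + 1 = 2
Species D: 1 + (0.38×2 + 0.62×2) = 3
Species E: 1 + 2 = 3
Species F: 1 + 3 = 4
Species G: 1 + (0.3×3 + 0.7×2) = 3.3
Species H: 1 + 4 = 5

3.30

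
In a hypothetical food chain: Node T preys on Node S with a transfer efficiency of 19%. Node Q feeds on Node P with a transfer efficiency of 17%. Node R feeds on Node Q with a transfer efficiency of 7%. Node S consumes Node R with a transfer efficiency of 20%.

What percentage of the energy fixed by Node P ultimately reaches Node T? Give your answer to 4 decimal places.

0.0452%

Product of link efficiencies: 0.17 × 0.07 × 0.2 × 0.19 = 0.0004522
As a percentage: 0.0004522 × 100 = 0.0452%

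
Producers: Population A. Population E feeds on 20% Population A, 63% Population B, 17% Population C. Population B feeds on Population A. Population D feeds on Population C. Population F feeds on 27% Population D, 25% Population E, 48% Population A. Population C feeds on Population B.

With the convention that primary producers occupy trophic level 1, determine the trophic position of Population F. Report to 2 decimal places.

3.30

Population B: 1 + 1 = 2
Population C: 1 + 2 = 3
Population D: 1 + 3 = 4
Population E: 1 + (0.2×1 + 0.63×2 + 0.17×3) = 2.97
Population F: 1 + (0.27×4 + 0.25×2.97 + 0.48×1) = 3.3025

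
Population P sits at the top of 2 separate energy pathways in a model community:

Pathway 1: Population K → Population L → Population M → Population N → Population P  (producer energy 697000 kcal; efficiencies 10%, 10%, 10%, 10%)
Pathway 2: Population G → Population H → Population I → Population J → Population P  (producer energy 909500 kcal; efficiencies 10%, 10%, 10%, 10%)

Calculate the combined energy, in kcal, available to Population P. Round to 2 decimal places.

160.65 kcal

Pathway 1: 697000 × 0.1 × 0.1 × 0.1 × 0.1 = 69.7 kcal
Pathway 2: 909500 × 0.1 × 0.1 × 0.1 × 0.1 = 90.95 kcal
Total at Population P: 69.7 + 90.95 = 160.65 kcal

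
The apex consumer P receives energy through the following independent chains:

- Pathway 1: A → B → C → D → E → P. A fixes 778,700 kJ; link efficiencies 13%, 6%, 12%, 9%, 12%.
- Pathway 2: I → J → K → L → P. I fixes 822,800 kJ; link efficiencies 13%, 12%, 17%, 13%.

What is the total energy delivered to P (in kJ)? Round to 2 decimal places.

Pathway 1: 778700 × 0.13 × 0.06 × 0.12 × 0.09 × 0.12 = 7.87172256 kJ
Pathway 2: 822800 × 0.13 × 0.12 × 0.17 × 0.13 = 283.668528 kJ
Total at P: 7.87172256 + 283.668528 = 291.54025056 kJ

291.54 kJ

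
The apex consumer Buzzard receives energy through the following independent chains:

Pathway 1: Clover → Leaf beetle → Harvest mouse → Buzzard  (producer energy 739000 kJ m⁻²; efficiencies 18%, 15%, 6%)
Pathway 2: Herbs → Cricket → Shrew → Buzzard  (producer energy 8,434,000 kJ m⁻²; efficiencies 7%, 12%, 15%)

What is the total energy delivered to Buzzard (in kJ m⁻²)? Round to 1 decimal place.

Pathway 1: 739000 × 0.18 × 0.15 × 0.06 = 1197.18 kJ m⁻²
Pathway 2: 8434000 × 0.07 × 0.12 × 0.15 = 10626.84 kJ m⁻²
Total at Buzzard: 1197.18 + 10626.84 = 11824.02 kJ m⁻²

11824.0 kJ m⁻²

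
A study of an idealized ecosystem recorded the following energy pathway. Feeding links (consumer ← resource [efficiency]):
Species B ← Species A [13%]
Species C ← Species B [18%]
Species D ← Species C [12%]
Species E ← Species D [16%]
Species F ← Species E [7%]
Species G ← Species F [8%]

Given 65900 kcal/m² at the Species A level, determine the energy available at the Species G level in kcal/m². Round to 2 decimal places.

0.17 kcal/m²

Species B: 65900 × 0.13 = 8567 kcal/m²
Species C: 8567 × 0.18 = 1542.06 kcal/m²
Species D: 1542.06 × 0.12 = 185.0472 kcal/m²
Species E: 185.0472 × 0.16 = 29.607552 kcal/m²
Species F: 29.607552 × 0.07 = 2.07252864 kcal/m²
Species G: 2.07252864 × 0.08 = 0.1658022912 kcal/m²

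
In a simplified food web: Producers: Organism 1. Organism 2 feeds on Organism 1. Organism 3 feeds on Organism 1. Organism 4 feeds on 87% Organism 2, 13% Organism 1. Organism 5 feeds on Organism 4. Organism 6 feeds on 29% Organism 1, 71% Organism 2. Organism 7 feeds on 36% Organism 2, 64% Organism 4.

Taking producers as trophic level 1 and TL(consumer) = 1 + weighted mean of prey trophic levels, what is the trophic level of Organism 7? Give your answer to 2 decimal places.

3.56

Organism 2: 1 + 1 = 2
Organism 3: 1 + 1 = 2
Organism 4: 1 + (0.87×2 + 0.13×1) = 2.87
Organism 5: 1 + 2.87 = 3.87
Organism 6: 1 + (0.29×1 + 0.71×2) = 2.71
Organism 7: 1 + (0.36×2 + 0.64×2.87) = 3.5568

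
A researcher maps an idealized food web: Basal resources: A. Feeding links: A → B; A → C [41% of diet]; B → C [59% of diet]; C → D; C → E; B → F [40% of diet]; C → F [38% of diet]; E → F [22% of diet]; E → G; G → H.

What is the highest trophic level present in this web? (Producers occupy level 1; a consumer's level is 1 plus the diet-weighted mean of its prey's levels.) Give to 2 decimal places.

5.59

B: 1 + 1 = 2
C: 1 + (0.41×1 + 0.59×2) = 2.59
D: 1 + 2.59 = 3.59
E: 1 + 2.59 = 3.59
F: 1 + (0.4×2 + 0.38×2.59 + 0.22×3.59) = 3.574
G: 1 + 3.59 = 4.59
H: 1 + 4.59 = 5.59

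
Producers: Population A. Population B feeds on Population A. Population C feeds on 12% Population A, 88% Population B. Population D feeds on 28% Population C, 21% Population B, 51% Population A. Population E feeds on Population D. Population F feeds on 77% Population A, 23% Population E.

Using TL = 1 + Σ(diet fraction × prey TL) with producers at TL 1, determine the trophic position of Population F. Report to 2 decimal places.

2.63

Population B: 1 + 1 = 2
Population C: 1 + (0.12×1 + 0.88×2) = 2.88
Population D: 1 + (0.28×2.88 + 0.21×2 + 0.51×1) = 2.7364
Population E: 1 + 2.7364 = 3.7364
Population F: 1 + (0.77×1 + 0.23×3.7364) = 2.629372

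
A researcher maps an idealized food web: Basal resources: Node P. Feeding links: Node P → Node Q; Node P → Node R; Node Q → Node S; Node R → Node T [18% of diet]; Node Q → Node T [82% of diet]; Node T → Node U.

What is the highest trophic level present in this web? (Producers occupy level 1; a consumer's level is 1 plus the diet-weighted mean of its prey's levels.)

Node Q: 1 + 1 = 2
Node R: 1 + 1 = 2
Node S: 1 + 2 = 3
Node T: 1 + (0.18×2 + 0.82×2) = 3
Node U: 1 + 3 = 4

4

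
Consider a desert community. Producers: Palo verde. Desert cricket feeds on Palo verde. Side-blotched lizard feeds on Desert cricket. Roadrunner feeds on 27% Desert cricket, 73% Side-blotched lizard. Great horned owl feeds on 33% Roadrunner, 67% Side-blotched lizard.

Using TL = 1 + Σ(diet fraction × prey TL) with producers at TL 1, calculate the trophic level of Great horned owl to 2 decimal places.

4.24

Desert cricket: 1 + 1 = 2
Side-blotched lizard: 1 + 2 = 3
Roadrunner: 1 + (0.27×2 + 0.73×3) = 3.73
Great horned owl: 1 + (0.33×3.73 + 0.67×3) = 4.2409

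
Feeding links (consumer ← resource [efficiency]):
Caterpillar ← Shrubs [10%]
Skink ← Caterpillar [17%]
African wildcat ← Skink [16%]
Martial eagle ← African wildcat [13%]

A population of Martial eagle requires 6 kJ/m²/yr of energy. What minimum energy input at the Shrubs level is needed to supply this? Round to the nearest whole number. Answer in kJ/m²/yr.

Cumulative transfer efficiency: 0.1 × 0.17 × 0.16 × 0.13 = 0.0003536
Shrubs energy = 6 / 0.0003536 = 16968 kJ/m²/yr

16968 kJ/m²/yr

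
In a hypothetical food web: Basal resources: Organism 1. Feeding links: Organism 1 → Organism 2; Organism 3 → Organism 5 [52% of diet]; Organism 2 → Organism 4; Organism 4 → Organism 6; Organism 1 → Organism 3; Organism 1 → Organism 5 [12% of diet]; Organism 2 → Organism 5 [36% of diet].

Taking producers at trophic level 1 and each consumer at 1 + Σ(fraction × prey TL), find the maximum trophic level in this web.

4

Organism 2: 1 + 1 = 2
Organism 3: 1 + 1 = 2
Organism 4: 1 + 2 = 3
Organism 5: 1 + (0.52×2 + 0.36×2 + 0.12×1) = 2.88
Organism 6: 1 + 3 = 4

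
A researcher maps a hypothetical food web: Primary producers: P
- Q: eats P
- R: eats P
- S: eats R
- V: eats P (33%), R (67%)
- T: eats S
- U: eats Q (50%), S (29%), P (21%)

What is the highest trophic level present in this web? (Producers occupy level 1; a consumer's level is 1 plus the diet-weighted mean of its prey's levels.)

Q: 1 + 1 = 2
R: 1 + 1 = 2
S: 1 + 2 = 3
T: 1 + 3 = 4
U: 1 + (0.5×2 + 0.29×3 + 0.21×1) = 3.08
V: 1 + (0.33×1 + 0.67×2) = 2.67

4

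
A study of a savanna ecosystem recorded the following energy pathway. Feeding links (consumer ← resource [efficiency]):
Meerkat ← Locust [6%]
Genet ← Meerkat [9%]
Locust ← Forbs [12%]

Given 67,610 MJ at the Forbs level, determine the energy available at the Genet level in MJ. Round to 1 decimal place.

Locust: 67610 × 0.12 = 8113.2 MJ
Meerkat: 8113.2 × 0.06 = 486.792 MJ
Genet: 486.792 × 0.09 = 43.81128 MJ

43.8 MJ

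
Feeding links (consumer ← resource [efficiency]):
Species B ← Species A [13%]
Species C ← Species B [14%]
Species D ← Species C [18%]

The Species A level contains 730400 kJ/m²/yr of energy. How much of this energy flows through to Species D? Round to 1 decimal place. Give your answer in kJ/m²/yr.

Species B: 730400 × 0.13 = 94952 kJ/m²/yr
Species C: 94952 × 0.14 = 13293.28 kJ/m²/yr
Species D: 13293.28 × 0.18 = 2392.7904 kJ/m²/yr

2392.8 kJ/m²/yr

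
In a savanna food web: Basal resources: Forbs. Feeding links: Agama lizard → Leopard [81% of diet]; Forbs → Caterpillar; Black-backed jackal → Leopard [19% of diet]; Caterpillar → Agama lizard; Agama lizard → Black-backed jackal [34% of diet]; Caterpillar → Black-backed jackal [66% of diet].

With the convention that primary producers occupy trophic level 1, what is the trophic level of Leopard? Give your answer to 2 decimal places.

4.06

Caterpillar: 1 + 1 = 2
Agama lizard: 1 + 2 = 3
Black-backed jackal: 1 + (0.66×2 + 0.34×3) = 3.34
Leopard: 1 + (0.81×3 + 0.19×3.34) = 4.0646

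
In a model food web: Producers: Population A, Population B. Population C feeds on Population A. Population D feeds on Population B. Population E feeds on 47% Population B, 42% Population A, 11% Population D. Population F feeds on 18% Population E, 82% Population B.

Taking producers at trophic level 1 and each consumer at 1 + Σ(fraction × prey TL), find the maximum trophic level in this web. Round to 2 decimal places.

Population C: 1 + 1 = 2
Population D: 1 + 1 = 2
Population E: 1 + (0.47×1 + 0.42×1 + 0.11×2) = 2.11
Population F: 1 + (0.18×2.11 + 0.82×1) = 2.1998

2.20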